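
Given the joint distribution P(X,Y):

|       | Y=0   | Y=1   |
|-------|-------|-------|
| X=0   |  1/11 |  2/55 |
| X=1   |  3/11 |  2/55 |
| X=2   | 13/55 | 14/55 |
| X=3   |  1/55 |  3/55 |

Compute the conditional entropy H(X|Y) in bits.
1.5425 bits

H(X|Y) = H(X,Y) - H(Y)

H(X,Y) = -Σ_{x,y} P(x,y) log₂ P(x,y). Per-cell terms -P(x,y)·log₂P(x,y):
  X=0: 0.31449, 0.17387
  X=1: 0.51122, 0.17387
  X=2: 0.49185, 0.50247
  X=3: 0.10512, 0.22889
Sum of the 8 terms: H(X,Y) = 2.5018 bits

Marginal of Y (column sums):
  P(Y=0) = 1/11 + 3/11 + 13/55 + 1/55 = 34/55
  P(Y=1) = 2/55 + 2/55 + 14/55 + 3/55 = 21/55
H(Y) = -[(34/55)·log₂(34/55) + (21/55)·log₂(21/55)]
  = 0.42895 + 0.53036 = 0.9593 bits

H(X|Y) = H(X,Y) - H(Y) = 2.5018 - 0.9593 = 1.5425 bits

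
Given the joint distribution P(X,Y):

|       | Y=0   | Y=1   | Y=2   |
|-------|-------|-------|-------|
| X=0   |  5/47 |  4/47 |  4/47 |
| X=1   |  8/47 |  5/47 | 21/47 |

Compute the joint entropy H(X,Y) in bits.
2.2470 bits

H(X,Y) = -Σ_{x,y} P(x,y) log₂ P(x,y). Per-cell terms -P(x,y)·log₂P(x,y):
  X=0: 0.34390, 0.30252, 0.30252
  X=1: 0.43482, 0.34390, 0.51931
Sum of the 6 terms: H(X,Y) = 2.2470 bits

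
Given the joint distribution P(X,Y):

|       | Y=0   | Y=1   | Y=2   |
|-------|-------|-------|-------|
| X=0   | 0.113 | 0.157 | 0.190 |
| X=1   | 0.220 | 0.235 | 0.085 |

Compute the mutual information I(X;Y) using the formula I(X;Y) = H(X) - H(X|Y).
0.0616 bits

I(X;Y) = H(X) - H(X|Y)

Marginal of X (row sums):
  P(X=0) = 0.113 + 0.157 + 0.190 = 0.460
  P(X=1) = 0.220 + 0.235 + 0.085 = 0.540
H(X) = -[0.460·log₂(0.460) + 0.540·log₂(0.540)]
  = 0.51534 + 0.48004 = 0.9954 bits

Marginal of Y (column sums):
  P(Y=0) = 0.113 + 0.220 = 0.333
  P(Y=1) = 0.157 + 0.235 = 0.392
  P(Y=2) = 0.190 + 0.085 = 0.275
H(X|Y) = Σ_y P(y)·H(X|Y=y):
  Y=0: P(Y=0) = 0.333, P(X|Y=0) = (113/333, 220/333) → H(X|Y=0) = 0.92419
  Y=1: P(Y=1) = 0.392, P(X|Y=1) = (157/392, 235/392) → H(X|Y=1) = 0.97125
  Y=2: P(Y=2) = 0.275, P(X|Y=2) = (38/55, 17/55) → H(X|Y=2) = 0.89212
H(X|Y) = 0.333·0.92419 + 0.392·0.97125 + 0.275·0.89212 = 0.9338 bits

I(X;Y) = H(X) - H(X|Y) = 0.9954 - 0.9338 = 0.0616 bits

Cross-check via I(X;Y) = H(X) + H(Y) - H(X,Y): computing H(Y) from the column sums and H(X,Y) from the 6 cells in the same way gives H(Y) = 1.5701 bits and H(X,Y) = 2.5039 bits, so
I(X;Y) = 0.9954 + 1.5701 - 2.5039 = 0.0616 bits ✓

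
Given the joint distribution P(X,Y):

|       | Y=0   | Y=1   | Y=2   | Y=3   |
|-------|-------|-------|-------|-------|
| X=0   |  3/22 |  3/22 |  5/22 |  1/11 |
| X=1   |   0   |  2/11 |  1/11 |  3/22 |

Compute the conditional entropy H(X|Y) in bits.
0.8088 bits

H(X|Y) = H(X,Y) - H(Y)

H(X,Y) = -Σ_{x,y} P(x,y) log₂ P(x,y). Per-cell terms -P(x,y)·log₂P(x,y):
  X=0: 0.39197, 0.39197, 0.48580, 0.31449
  X=1: 0.00000, 0.44717, 0.31449, 0.39197
  (cells with P = 0 contribute 0)
Sum of the 8 terms: H(X,Y) = 2.7379 bits

Marginal of Y (column sums):
  P(Y=0) = 3/22 + 0 = 3/22
  P(Y=1) = 3/22 + 2/11 = 7/22
  P(Y=2) = 5/22 + 1/11 = 7/22
  P(Y=3) = 1/11 + 3/22 = 5/22
H(Y) = -[(3/22)·log₂(3/22) + (7/22)·log₂(7/22) + (7/22)·log₂(7/22) + (5/22)·log₂(5/22)]
  = 0.39197 + 0.52566 + 0.52566 + 0.48580 = 1.9291 bits

H(X|Y) = H(X,Y) - H(Y) = 2.7379 - 1.9291 = 0.8088 bits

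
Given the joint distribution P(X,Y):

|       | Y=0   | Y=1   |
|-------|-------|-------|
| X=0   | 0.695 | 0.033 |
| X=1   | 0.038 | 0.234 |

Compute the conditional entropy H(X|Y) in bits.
0.3597 bits

H(X|Y) = H(X,Y) - H(Y)

H(X,Y) = -Σ_{x,y} P(x,y) log₂ P(x,y). Per-cell terms -P(x,y)·log₂P(x,y):
  X=0: 0.36482, 0.16241
  X=1: 0.17928, 0.49033
Sum of the 4 terms: H(X,Y) = 1.1968 bits

Marginal of Y (column sums):
  P(Y=0) = 0.695 + 0.038 = 0.733
  P(Y=1) = 0.033 + 0.234 = 0.267
H(Y) = -[0.733·log₂(0.733) + 0.267·log₂(0.267)]
  = 0.32847 + 0.50866 = 0.8371 bits

H(X|Y) = H(X,Y) - H(Y) = 1.1968 - 0.8371 = 0.3597 bits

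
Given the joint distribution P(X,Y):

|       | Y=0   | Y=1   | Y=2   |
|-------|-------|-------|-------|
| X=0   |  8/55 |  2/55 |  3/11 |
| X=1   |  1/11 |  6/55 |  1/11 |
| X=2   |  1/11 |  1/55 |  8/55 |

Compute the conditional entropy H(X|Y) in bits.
1.4409 bits

H(X|Y) = H(X,Y) - H(Y)

H(X,Y) = -Σ_{x,y} P(x,y) log₂ P(x,y). Per-cell terms -P(x,y)·log₂P(x,y):
  X=0: 0.40456, 0.17387, 0.51122
  X=1: 0.31449, 0.34870, 0.31449
  X=2: 0.31449, 0.10512, 0.40456
Sum of the 9 terms: H(X,Y) = 2.8915 bits

Marginal of Y (column sums):
  P(Y=0) = 8/55 + 1/11 + 1/11 = 18/55
  P(Y=1) = 2/55 + 6/55 + 1/55 = 9/55
  P(Y=2) = 3/11 + 1/11 + 8/55 = 28/55
H(Y) = -[(18/55)·log₂(18/55) + (9/55)·log₂(9/55) + (28/55)·log₂(28/55)]
  = 0.52738 + 0.42733 + 0.49586 = 1.4506 bits

H(X|Y) = H(X,Y) - H(Y) = 2.8915 - 1.4506 = 1.4409 bits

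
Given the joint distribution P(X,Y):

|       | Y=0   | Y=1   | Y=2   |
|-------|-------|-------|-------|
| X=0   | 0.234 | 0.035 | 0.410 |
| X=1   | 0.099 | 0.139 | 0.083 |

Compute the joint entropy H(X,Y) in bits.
2.2110 bits

H(X,Y) = -Σ_{x,y} P(x,y) log₂ P(x,y). Per-cell terms -P(x,y)·log₂P(x,y):
  X=0: 0.4903, 0.1693, 0.5274
  X=1: 0.3303, 0.3957, 0.2980
Sum of the 6 terms: H(X,Y) = 2.2110 bits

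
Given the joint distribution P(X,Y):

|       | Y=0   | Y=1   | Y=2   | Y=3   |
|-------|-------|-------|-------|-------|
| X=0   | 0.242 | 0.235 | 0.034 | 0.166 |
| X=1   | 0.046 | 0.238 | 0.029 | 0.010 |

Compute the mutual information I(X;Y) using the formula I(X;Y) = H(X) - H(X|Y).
0.1340 bits

I(X;Y) = H(X) - H(X|Y)

Marginal of X (row sums):
  P(X=0) = 0.242 + 0.235 + 0.034 + 0.166 = 0.677
  P(X=1) = 0.046 + 0.238 + 0.029 + 0.010 = 0.323
H(X) = -[0.677·log₂(0.677) + 0.323·log₂(0.323)]
  = 0.3810 + 0.5266 = 0.9076 bits

Marginal of Y (column sums):
  P(Y=0) = 0.242 + 0.046 = 0.288
  P(Y=1) = 0.235 + 0.238 = 0.473
  P(Y=2) = 0.034 + 0.029 = 0.063
  P(Y=3) = 0.166 + 0.010 = 0.176
H(X|Y) = Σ_y P(y)·H(X|Y=y):
  Y=0: P(Y=0) = 0.288, P(X|Y=0) = (121/144, 23/144) → H(X|Y=0) = 0.6336
  Y=1: P(Y=1) = 0.473, P(X|Y=1) = (235/473, 238/473) → H(X|Y=1) = 1.0000
  Y=2: P(Y=2) = 0.063, P(X|Y=2) = (34/63, 29/63) → H(X|Y=2) = 0.9955
  Y=3: P(Y=3) = 0.176, P(X|Y=3) = (83/88, 5/88) → H(X|Y=3) = 0.3147
H(X|Y) = 0.288·0.6336 + 0.473·1.0000 + 0.063·0.9955 + 0.176·0.3147 = 0.7736 bits

I(X;Y) = H(X) - H(X|Y) = 0.9076 - 0.7736 = 0.1340 bits

Cross-check via I(X;Y) = H(X) + H(Y) - H(X,Y): computing H(Y) from the column sums and H(X,Y) from the 8 cells in the same way gives H(Y) = 1.7205 bits and H(X,Y) = 2.4941 bits, so
I(X;Y) = 0.9076 + 1.7205 - 2.4941 = 0.1340 bits ✓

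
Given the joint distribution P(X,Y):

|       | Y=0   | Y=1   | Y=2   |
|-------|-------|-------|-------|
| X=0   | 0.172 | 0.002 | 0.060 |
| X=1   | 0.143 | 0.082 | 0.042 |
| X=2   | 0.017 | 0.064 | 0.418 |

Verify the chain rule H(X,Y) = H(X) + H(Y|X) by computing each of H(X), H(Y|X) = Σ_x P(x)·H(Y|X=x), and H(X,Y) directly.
H(X) = 1.4994 bits, H(Y|X) = 0.9678 bits, H(X,Y) = 2.4672 bits

Marginal of X (row sums):
  P(X=0) = 0.172 + 0.002 + 0.060 = 0.234
  P(X=1) = 0.143 + 0.082 + 0.042 = 0.267
  P(X=2) = 0.017 + 0.064 + 0.418 = 0.499
H(X) = -[0.234·log₂(0.234) + 0.267·log₂(0.267) + 0.499·log₂(0.499)]
  = 0.49033 + 0.50866 + 0.50044 = 1.4994 bits

H(Y|X) = Σ_x P(x)·H(Y|X=x):
  X=0: P(X=0) = 0.234, P(Y|X=0) = (86/117, 1/117, 10/39) → H(Y|X=0) = 0.88861
  X=1: P(X=1) = 0.267, P(Y|X=1) = (143/267, 82/267, 14/89) → H(Y|X=1) = 1.42527
  X=2: P(X=2) = 0.499, P(Y|X=2) = (17/499, 64/499, 418/499) → H(Y|X=2) = 0.76016
H(Y|X) = 0.234·0.88861 + 0.267·1.42527 + 0.499·0.76016 = 0.9678 bits

H(X,Y) = -Σ_{x,y} P(x,y) log₂ P(x,y). Per-cell terms -P(x,y)·log₂P(x,y):
  X=0: 0.43680, 0.01793, 0.24353
  X=1: 0.40125, 0.29588, 0.19209
  X=2: 0.09993, 0.25381, 0.52602
Sum of the 9 terms: H(X,Y) = 2.4672 bits

Chain rule check:
  H(X) + H(Y|X) = 1.4994 + 0.9678 = 2.4672 bits
  H(X,Y) = 2.4672 bits
✓ Chain rule verified.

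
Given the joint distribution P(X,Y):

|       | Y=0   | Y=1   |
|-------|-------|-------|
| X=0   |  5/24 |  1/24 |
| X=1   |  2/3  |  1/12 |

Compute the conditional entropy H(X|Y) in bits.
0.8077 bits

H(X|Y) = H(X,Y) - H(Y)

H(X,Y) = -Σ_{x,y} P(x,y) log₂ P(x,y). Per-cell terms -P(x,y)·log₂P(x,y):
  X=0: 0.471466, 0.191040
  X=1: 0.389975, 0.298747
Sum of the 4 terms: H(X,Y) = 1.35123 bits

Marginal of Y (column sums):
  P(Y=0) = 5/24 + 2/3 = 7/8
  P(Y=1) = 1/24 + 1/12 = 1/8
H(Y) = -[(7/8)·log₂(7/8) + (1/8)·log₂(1/8)]
  = 0.168564 + 0.375000 = 0.54356 bits

H(X|Y) = H(X,Y) - H(Y) = 1.35123 - 0.54356 = 0.8077 bits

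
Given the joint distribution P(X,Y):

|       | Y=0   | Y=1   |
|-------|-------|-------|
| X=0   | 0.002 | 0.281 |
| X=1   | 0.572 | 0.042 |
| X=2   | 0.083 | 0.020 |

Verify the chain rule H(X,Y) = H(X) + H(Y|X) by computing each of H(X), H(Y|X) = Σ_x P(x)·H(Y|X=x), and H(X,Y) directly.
H(X) = 1.2852 bits, H(Y|X) = 0.3113 bits, H(X,Y) = 1.5965 bits

Marginal of X (row sums):
  P(X=0) = 0.002 + 0.281 = 0.283
  P(X=1) = 0.572 + 0.042 = 0.614
  P(X=2) = 0.083 + 0.020 = 0.103
H(X) = -[0.283·log₂(0.283) + 0.614·log₂(0.614) + 0.103·log₂(0.103)]
  = 0.51538 + 0.43207 + 0.33777 = 1.2852 bits

H(Y|X) = Σ_x P(x)·H(Y|X=x):
  X=0: P(X=0) = 0.283, P(Y|X=0) = (2/283, 281/283) → H(Y|X=0) = 0.06065
  X=1: P(X=1) = 0.614, P(Y|X=1) = (286/307, 21/307) → H(Y|X=1) = 0.35994
  X=2: P(X=2) = 0.103, P(Y|X=2) = (83/103, 20/103) → H(Y|X=2) = 0.71012
H(Y|X) = 0.283·0.06065 + 0.614·0.35994 + 0.103·0.71012 = 0.3113 bits

H(X,Y) = -Σ_{x,y} P(x,y) log₂ P(x,y). Per-cell terms -P(x,y)·log₂P(x,y):
  X=0: 0.01793, 0.51461
  X=1: 0.46098, 0.19209
  X=2: 0.29803, 0.11288
Sum of the 6 terms: H(X,Y) = 1.5965 bits

Chain rule check:
  H(X) + H(Y|X) = 1.2852 + 0.3113 = 1.5965 bits
  H(X,Y) = 1.5965 bits
✓ Chain rule verified.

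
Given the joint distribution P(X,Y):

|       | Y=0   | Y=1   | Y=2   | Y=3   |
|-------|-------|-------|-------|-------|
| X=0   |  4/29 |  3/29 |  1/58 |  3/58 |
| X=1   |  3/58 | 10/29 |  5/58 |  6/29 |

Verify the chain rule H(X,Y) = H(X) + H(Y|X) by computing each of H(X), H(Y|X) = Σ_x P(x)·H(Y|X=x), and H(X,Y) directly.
H(X) = 0.8936 bits, H(Y|X) = 1.6870 bits, H(X,Y) = 2.5806 bits

Marginal of X (row sums):
  P(X=0) = 4/29 + 3/29 + 1/58 + 3/58 = 9/29
  P(X=1) = 3/58 + 10/29 + 5/58 + 6/29 = 20/29
H(X) = -[(9/29)·log₂(9/29) + (20/29)·log₂(20/29)]
  = 0.52388 + 0.36969 = 0.8936 bits

H(Y|X) = Σ_x P(x)·H(Y|X=x):
  X=0: P(X=0) = 9/29, P(Y|X=0) = (4/9, 1/3, 1/18, 1/6) → H(Y|X=0) = 1.71078
  X=1: P(X=1) = 20/29, P(Y|X=1) = (3/40, 1/2, 1/8, 3/10) → H(Y|X=1) = 1.67636
H(Y|X) = (9/29)·1.71078 + (20/29)·1.67636 = 1.6870 bits

H(X,Y) = -Σ_{x,y} P(x,y) log₂ P(x,y). Per-cell terms -P(x,y)·log₂P(x,y):
  X=0: 0.39420, 0.33859, 0.10100, 0.22102
  X=1: 0.22102, 0.52967, 0.30483, 0.47028
Sum of the 8 terms: H(X,Y) = 2.5806 bits

Chain rule check:
  H(X) + H(Y|X) = 0.8936 + 1.6870 = 2.5806 bits
  H(X,Y) = 2.5806 bits
✓ Chain rule verified.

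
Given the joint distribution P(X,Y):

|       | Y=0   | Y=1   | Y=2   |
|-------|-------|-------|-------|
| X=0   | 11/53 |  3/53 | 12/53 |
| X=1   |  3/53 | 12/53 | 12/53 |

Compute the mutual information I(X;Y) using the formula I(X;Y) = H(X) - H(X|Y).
0.1446 bits

I(X;Y) = H(X) - H(X|Y)

Marginal of X (row sums):
  P(X=0) = 11/53 + 3/53 + 12/53 = 26/53
  P(X=1) = 3/53 + 12/53 + 12/53 = 27/53
H(X) = -[(26/53)·log₂(26/53) + (27/53)·log₂(27/53)]
  = 0.504047 + 0.495696 = 0.99974 bits

Marginal of Y (column sums):
  P(Y=0) = 11/53 + 3/53 = 14/53
  P(Y=1) = 3/53 + 12/53 = 15/53
  P(Y=2) = 12/53 + 12/53 = 24/53
H(X|Y) = Σ_y P(y)·H(X|Y=y):
  Y=0: P(Y=0) = 14/53, P(X|Y=0) = (11/14, 3/14) → H(X|Y=0) = 0.749595
  Y=1: P(Y=1) = 15/53, P(X|Y=1) = (1/5, 4/5) → H(X|Y=1) = 0.721928
  Y=2: P(Y=2) = 24/53, P(X|Y=2) = (1/2, 1/2) → H(X|Y=2) = 1.000000
H(X|Y) = (14/53)·0.749595 + (15/53)·0.721928 + (24/53)·1.000000 = 0.85516 bits

I(X;Y) = H(X) - H(X|Y) = 0.99974 - 0.85516 = 0.1446 bits

Cross-check via I(X;Y) = H(X) + H(Y) - H(X,Y): computing H(Y) from the column sums and H(X,Y) from the 6 cells in the same way gives H(Y) = 1.54027 bits and H(X,Y) = 2.39543 bits, so
I(X;Y) = 0.99974 + 1.54027 - 2.39543 = 0.1446 bits ✓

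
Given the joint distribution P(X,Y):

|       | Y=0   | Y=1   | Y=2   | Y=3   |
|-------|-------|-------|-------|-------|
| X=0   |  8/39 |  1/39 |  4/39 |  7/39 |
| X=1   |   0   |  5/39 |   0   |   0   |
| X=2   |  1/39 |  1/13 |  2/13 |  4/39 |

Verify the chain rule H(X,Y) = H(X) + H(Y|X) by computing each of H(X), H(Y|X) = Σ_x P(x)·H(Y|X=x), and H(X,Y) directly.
H(X) = 1.4046 bits, H(Y|X) = 1.5340 bits, H(X,Y) = 2.9386 bits

Marginal of X (row sums):
  P(X=0) = 8/39 + 1/39 + 4/39 + 7/39 = 20/39
  P(X=1) = 0 + 5/39 + 0 + 0 = 5/39
  P(X=2) = 1/39 + 1/13 + 2/13 + 4/39 = 14/39
H(X) = -[(20/39)·log₂(20/39) + (5/39)·log₂(5/39) + (14/39)·log₂(14/39)]
  = 0.4941 + 0.3799 + 0.5306 = 1.4046 bits

H(Y|X) = Σ_x P(x)·H(Y|X=x):
  X=0: P(X=0) = 20/39, P(Y|X=0) = (2/5, 1/20, 1/5, 7/20) → H(Y|X=0) = 1.7394
  X=1: P(X=1) = 5/39, P(Y|X=1) = (0, 1, 0, 0) → H(Y|X=1) = 0.0000
  X=2: P(X=2) = 14/39, P(Y|X=2) = (1/14, 3/14, 3/7, 2/7) → H(Y|X=2) = 1.7885
H(Y|X) = (20/39)·1.7394 + (5/39)·0.0000 + (14/39)·1.7885 = 1.5340 bits

H(X,Y) = -Σ_{x,y} P(x,y) log₂ P(x,y). Per-cell terms -P(x,y)·log₂P(x,y):
  X=0: 0.4688, 0.1355, 0.3370, 0.4448
  X=1: 0.0000, 0.3799, 0.0000, 0.0000
  X=2: 0.1355, 0.2846, 0.4155, 0.3370
  (cells with P = 0 contribute 0)
Sum of the 12 terms: H(X,Y) = 2.9386 bits

Chain rule check:
  H(X) + H(Y|X) = 1.4046 + 1.5340 = 2.9386 bits
  H(X,Y) = 2.9386 bits
✓ Chain rule verified.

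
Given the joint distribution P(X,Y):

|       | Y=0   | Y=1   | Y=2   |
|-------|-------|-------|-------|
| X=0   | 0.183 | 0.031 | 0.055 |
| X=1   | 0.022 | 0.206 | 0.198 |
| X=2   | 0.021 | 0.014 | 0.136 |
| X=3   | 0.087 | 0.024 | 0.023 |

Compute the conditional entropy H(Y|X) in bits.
1.1844 bits

H(Y|X) = H(X,Y) - H(X)

H(X,Y) = -Σ_{x,y} P(x,y) log₂ P(x,y). Per-cell terms -P(x,y)·log₂P(x,y):
  X=0: 0.44837, 0.15536, 0.23014
  X=1: 0.12114, 0.46953, 0.46261
  X=2: 0.11704, 0.08622, 0.39145
  X=3: 0.30649, 0.12914, 0.12517
Sum of the 12 terms: H(X,Y) = 3.0427 bits

Marginal of X (row sums):
  P(X=0) = 0.183 + 0.031 + 0.055 = 0.269
  P(X=1) = 0.022 + 0.206 + 0.198 = 0.426
  P(X=2) = 0.021 + 0.014 + 0.136 = 0.171
  P(X=3) = 0.087 + 0.024 + 0.023 = 0.134
H(X) = -[0.269·log₂(0.269) + 0.426·log₂(0.426) + 0.171·log₂(0.171) + 0.134·log₂(0.134)]
  = 0.50957 + 0.52444 + 0.43570 + 0.38856 = 1.8583 bits

H(Y|X) = H(X,Y) - H(X) = 3.0427 - 1.8583 = 1.1844 bits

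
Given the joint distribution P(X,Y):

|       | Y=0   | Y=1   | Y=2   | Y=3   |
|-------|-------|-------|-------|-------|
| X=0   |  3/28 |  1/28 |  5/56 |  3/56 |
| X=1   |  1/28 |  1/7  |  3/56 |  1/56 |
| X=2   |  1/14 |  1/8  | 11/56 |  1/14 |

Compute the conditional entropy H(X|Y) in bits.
1.4086 bits

H(X|Y) = H(X,Y) - H(Y)

H(X,Y) = -Σ_{x,y} P(x,y) log₂ P(x,y). Per-cell terms -P(x,y)·log₂P(x,y):
  X=0: 0.34526, 0.17169, 0.31120, 0.22620
  X=1: 0.17169, 0.40105, 0.22620, 0.10370
  X=2: 0.27195, 0.37500, 0.46120, 0.27195
Sum of the 12 terms: H(X,Y) = 3.3371 bits

Marginal of Y (column sums):
  P(Y=0) = 3/28 + 1/28 + 1/14 = 3/14
  P(Y=1) = 1/28 + 1/7 + 1/8 = 17/56
  P(Y=2) = 5/56 + 3/56 + 11/56 = 19/56
  P(Y=3) = 3/56 + 1/56 + 1/14 = 1/7
H(Y) = -[(3/14)·log₂(3/14) + (17/56)·log₂(17/56) + (19/56)·log₂(19/56) + (1/7)·log₂(1/7)]
  = 0.47623 + 0.52211 + 0.52909 + 0.40105 = 1.9285 bits

H(X|Y) = H(X,Y) - H(Y) = 3.3371 - 1.9285 = 1.4086 bits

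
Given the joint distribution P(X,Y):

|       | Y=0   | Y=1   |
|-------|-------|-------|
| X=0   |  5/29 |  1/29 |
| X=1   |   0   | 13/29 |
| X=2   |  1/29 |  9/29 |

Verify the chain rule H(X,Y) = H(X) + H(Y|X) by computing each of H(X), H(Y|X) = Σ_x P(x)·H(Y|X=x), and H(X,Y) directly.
H(X) = 1.5189 bits, H(Y|X) = 0.2962 bits, H(X,Y) = 1.8151 bits

Marginal of X (row sums):
  P(X=0) = 5/29 + 1/29 = 6/29
  P(X=1) = 0 + 13/29 = 13/29
  P(X=2) = 1/29 + 9/29 = 10/29
H(X) = -[(6/29)·log₂(6/29) + (13/29)·log₂(13/29) + (10/29)·log₂(10/29)]
  = 0.4703 + 0.5189 + 0.5297 = 1.5189 bits

H(Y|X) = Σ_x P(x)·H(Y|X=x):
  X=0: P(X=0) = 6/29, P(Y|X=0) = (5/6, 1/6) → H(Y|X=0) = 0.6500
  X=1: P(X=1) = 13/29, P(Y|X=1) = (0, 1) → H(Y|X=1) = 0.0000
  X=2: P(X=2) = 10/29, P(Y|X=2) = (1/10, 9/10) → H(Y|X=2) = 0.4690
H(Y|X) = (6/29)·0.6500 + (13/29)·0.0000 + (10/29)·0.4690 = 0.2962 bits

H(X,Y) = -Σ_{x,y} P(x,y) log₂ P(x,y). Per-cell terms -P(x,y)·log₂P(x,y):
  X=0: 0.4373, 0.1675
  X=1: 0.0000, 0.5189
  X=2: 0.1675, 0.5239
  (cells with P = 0 contribute 0)
Sum of the 6 terms: H(X,Y) = 1.8151 bits

Chain rule check:
  H(X) + H(Y|X) = 1.5189 + 0.2962 = 1.8151 bits
  H(X,Y) = 1.8151 bits
✓ Chain rule verified.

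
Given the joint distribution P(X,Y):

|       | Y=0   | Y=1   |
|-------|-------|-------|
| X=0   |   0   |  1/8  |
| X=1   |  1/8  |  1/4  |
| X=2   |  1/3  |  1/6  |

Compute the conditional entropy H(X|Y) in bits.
1.2142 bits

H(X|Y) = H(X,Y) - H(Y)

H(X,Y) = -Σ_{x,y} P(x,y) log₂ P(x,y). Per-cell terms -P(x,y)·log₂P(x,y):
  X=0: 0.000000, 0.375000
  X=1: 0.375000, 0.500000
  X=2: 0.528321, 0.430827
  (cells with P = 0 contribute 0)
Sum of the 6 terms: H(X,Y) = 2.209148 bits

Marginal of Y (column sums):
  P(Y=0) = 0 + 1/8 + 1/3 = 11/24
  P(Y=1) = 1/8 + 1/4 + 1/6 = 13/24
H(Y) = -[(11/24)·log₂(11/24) + (13/24)·log₂(13/24)]
  = 0.515868 + 0.479117 = 0.994985 bits

H(X|Y) = H(X,Y) - H(Y) = 2.209148 - 0.994985 = 1.2142 bits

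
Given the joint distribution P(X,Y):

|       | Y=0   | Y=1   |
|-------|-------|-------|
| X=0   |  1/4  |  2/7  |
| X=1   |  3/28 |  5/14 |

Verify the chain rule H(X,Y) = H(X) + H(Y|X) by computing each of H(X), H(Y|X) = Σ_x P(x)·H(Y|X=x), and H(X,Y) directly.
H(X) = 0.9963 bits, H(Y|X) = 0.8958 bits, H(X,Y) = 1.8922 bits

Marginal of X (row sums):
  P(X=0) = 1/4 + 2/7 = 15/28
  P(X=1) = 3/28 + 5/14 = 13/28
H(X) = -[(15/28)·log₂(15/28) + (13/28)·log₂(13/28)]
  = 0.4824 + 0.5139 = 0.9963 bits

H(Y|X) = Σ_x P(x)·H(Y|X=x):
  X=0: P(X=0) = 15/28, P(Y|X=0) = (7/15, 8/15) → H(Y|X=0) = 0.9968
  X=1: P(X=1) = 13/28, P(Y|X=1) = (3/13, 10/13) → H(Y|X=1) = 0.7793
H(Y|X) = (15/28)·0.9968 + (13/28)·0.7793 = 0.8958 bits

H(X,Y) = -Σ_{x,y} P(x,y) log₂ P(x,y). Per-cell terms -P(x,y)·log₂P(x,y):
  X=0: 0.5000, 0.5164
  X=1: 0.3453, 0.5305
Sum of the 4 terms: H(X,Y) = 1.8922 bits

Chain rule check:
  H(X) + H(Y|X) = 0.9963 + 0.8958 = 1.8921 bits
  H(X,Y) = 1.8922 bits
✓ Chain rule verified (Δ = 0.0001 is 4-dp rounding noise: each of the three values was rounded independently).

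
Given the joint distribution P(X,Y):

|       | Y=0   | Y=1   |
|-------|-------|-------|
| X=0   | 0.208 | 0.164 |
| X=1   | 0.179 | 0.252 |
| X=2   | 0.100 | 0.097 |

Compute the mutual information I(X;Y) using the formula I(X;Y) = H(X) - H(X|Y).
0.0123 bits

I(X;Y) = H(X) - H(X|Y)

Marginal of X (row sums):
  P(X=0) = 0.208 + 0.164 = 0.372
  P(X=1) = 0.179 + 0.252 = 0.431
  P(X=2) = 0.100 + 0.097 = 0.197
H(X) = -[0.372·log₂(0.372) + 0.431·log₂(0.431) + 0.197·log₂(0.197)]
  = 0.53070 + 0.52334 + 0.46172 = 1.5158 bits

Marginal of Y (column sums):
  P(Y=0) = 0.208 + 0.179 + 0.100 = 0.487
  P(Y=1) = 0.164 + 0.252 + 0.097 = 0.513
H(X|Y) = Σ_y P(y)·H(X|Y=y):
  Y=0: P(Y=0) = 0.487, P(X|Y=0) = (208/487, 179/487, 100/487) → H(X|Y=0) = 1.52392
  Y=1: P(Y=1) = 0.513, P(X|Y=1) = (164/513, 28/57, 97/513) → H(X|Y=1) = 1.48409
H(X|Y) = 0.487·1.52392 + 0.513·1.48409 = 1.5035 bits

I(X;Y) = H(X) - H(X|Y) = 1.5158 - 1.5035 = 0.0123 bits

Cross-check via I(X;Y) = H(X) + H(Y) - H(X,Y): computing H(Y) from the column sums and H(X,Y) from the 6 cells in the same way gives H(Y) = 0.9995 bits and H(X,Y) = 2.5030 bits, so
I(X;Y) = 1.5158 + 0.9995 - 2.5030 = 0.0123 bits ✓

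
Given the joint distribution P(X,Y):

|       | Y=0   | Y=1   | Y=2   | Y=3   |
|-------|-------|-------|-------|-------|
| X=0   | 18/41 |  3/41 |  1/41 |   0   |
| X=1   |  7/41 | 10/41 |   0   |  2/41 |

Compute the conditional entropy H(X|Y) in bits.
0.7687 bits

H(X|Y) = H(X,Y) - H(Y)

H(X,Y) = -Σ_{x,y} P(x,y) log₂ P(x,y). Per-cell terms -P(x,y)·log₂P(x,y):
  X=0: 0.521397, 0.276043, 0.130672, 0.000000
  X=1: 0.435400, 0.496494, 0.000000, 0.212564
  (cells with P = 0 contribute 0)
Sum of the 8 terms: H(X,Y) = 2.07257 bits

Marginal of Y (column sums):
  P(Y=0) = 18/41 + 7/41 = 25/41
  P(Y=1) = 3/41 + 10/41 = 13/41
  P(Y=2) = 1/41 + 0 = 1/41
  P(Y=3) = 0 + 2/41 = 2/41
H(Y) = -[(25/41)·log₂(25/41) + (13/41)·log₂(13/41) + (1/41)·log₂(1/41) + (2/41)·log₂(2/41)]
  = 0.435180 + 0.525426 + 0.130672 + 0.212564 = 1.30384 bits

H(X|Y) = H(X,Y) - H(Y) = 2.07257 - 1.30384 = 0.7687 bits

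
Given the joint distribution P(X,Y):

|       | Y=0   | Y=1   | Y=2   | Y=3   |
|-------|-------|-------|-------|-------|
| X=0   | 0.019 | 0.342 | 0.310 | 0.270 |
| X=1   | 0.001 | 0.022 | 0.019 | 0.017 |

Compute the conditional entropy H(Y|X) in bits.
1.6881 bits

H(Y|X) = H(X,Y) - H(X)

H(X,Y) = -Σ_{x,y} P(x,y) log₂ P(x,y). Per-cell terms -P(x,y)·log₂P(x,y):
  X=0: 0.10863928, 0.52939267, 0.52379456, 0.51002155
  X=1: 0.00996578, 0.12113976, 0.10863928, 0.09993146
Sum of the 8 terms: H(X,Y) = 2.0115243 bits

Marginal of X (row sums):
  P(X=0) = 0.019 + 0.342 + 0.310 + 0.270 = 0.941
  P(X=1) = 0.001 + 0.022 + 0.019 + 0.017 = 0.059
H(X) = -[0.941·log₂(0.941) + 0.059·log₂(0.059)]
  = 0.08255710 + 0.24090533 = 0.3234624 bits

H(Y|X) = H(X,Y) - H(X) = 2.0115243 - 0.3234624 = 1.6881 bits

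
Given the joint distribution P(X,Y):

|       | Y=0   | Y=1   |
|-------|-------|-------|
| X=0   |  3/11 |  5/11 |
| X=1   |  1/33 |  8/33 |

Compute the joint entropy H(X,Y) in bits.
1.6767 bits

H(X,Y) = -Σ_{x,y} P(x,y) log₂ P(x,y). Per-cell terms -P(x,y)·log₂P(x,y):
  X=0: 0.5112, 0.5170
  X=1: 0.1529, 0.4956
Sum of the 4 terms: H(X,Y) = 1.6767 bits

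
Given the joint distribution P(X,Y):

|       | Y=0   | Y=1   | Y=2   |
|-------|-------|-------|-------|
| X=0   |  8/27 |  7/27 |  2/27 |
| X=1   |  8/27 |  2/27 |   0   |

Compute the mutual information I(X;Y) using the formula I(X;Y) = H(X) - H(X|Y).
0.1036 bits

I(X;Y) = H(X) - H(X|Y)

Marginal of X (row sums):
  P(X=0) = 8/27 + 7/27 + 2/27 = 17/27
  P(X=1) = 8/27 + 2/27 + 0 = 10/27
H(X) = -[(17/27)·log₂(17/27) + (10/27)·log₂(10/27)]
  = 0.42023 + 0.53073 = 0.95096 bits

Marginal of Y (column sums):
  P(Y=0) = 8/27 + 8/27 = 16/27
  P(Y=1) = 7/27 + 2/27 = 1/3
  P(Y=2) = 2/27 + 0 = 2/27
H(X|Y) = Σ_y P(y)·H(X|Y=y):
  Y=0: P(Y=0) = 16/27, P(X|Y=0) = (1/2, 1/2) → H(X|Y=0) = 1.00000
  Y=1: P(Y=1) = 1/3, P(X|Y=1) = (7/9, 2/9) → H(X|Y=1) = 0.76420
  Y=2: P(Y=2) = 2/27, P(X|Y=2) = (1, 0) → H(X|Y=2) = 0.00000
H(X|Y) = (16/27)·1.00000 + (1/3)·0.76420 + (2/27)·0.00000 = 0.84733 bits

I(X;Y) = H(X) - H(X|Y) = 0.95096 - 0.84733 = 0.1036 bits

Cross-check via I(X;Y) = H(X) + H(Y) - H(X,Y): computing H(Y) from the column sums and H(X,Y) from the 6 cells in the same way gives H(Y) = 1.25380 bits and H(X,Y) = 2.10113 bits, so
I(X;Y) = 0.95096 + 1.25380 - 2.10113 = 0.1036 bits ✓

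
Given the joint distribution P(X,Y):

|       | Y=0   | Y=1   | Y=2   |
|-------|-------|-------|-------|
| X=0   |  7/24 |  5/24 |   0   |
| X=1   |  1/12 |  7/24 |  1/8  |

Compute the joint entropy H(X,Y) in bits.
2.1822 bits

H(X,Y) = -Σ_{x,y} P(x,y) log₂ P(x,y). Per-cell terms -P(x,y)·log₂P(x,y):
  X=0: 0.5185, 0.4715, 0.0000
  X=1: 0.2987, 0.5185, 0.3750
  (cells with P = 0 contribute 0)
Sum of the 6 terms: H(X,Y) = 2.1822 bits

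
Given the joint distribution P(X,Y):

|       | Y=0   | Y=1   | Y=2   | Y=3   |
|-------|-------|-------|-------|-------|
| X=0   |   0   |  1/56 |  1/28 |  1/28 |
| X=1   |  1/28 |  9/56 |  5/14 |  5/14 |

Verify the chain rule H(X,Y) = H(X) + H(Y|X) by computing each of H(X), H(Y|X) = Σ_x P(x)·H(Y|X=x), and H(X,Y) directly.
H(X) = 0.4341 bits, H(Y|X) = 1.6696 bits, H(X,Y) = 2.1037 bits

Marginal of X (row sums):
  P(X=0) = 0 + 1/56 + 1/28 + 1/28 = 5/56
  P(X=1) = 1/28 + 9/56 + 5/14 + 5/14 = 51/56
H(X) = -[(5/56)·log₂(5/56) + (51/56)·log₂(51/56)]
  = 0.3112 + 0.1229 = 0.4341 bits

H(Y|X) = Σ_x P(x)·H(Y|X=x):
  X=0: P(X=0) = 5/56, P(Y|X=0) = (0, 1/5, 2/5, 2/5) → H(Y|X=0) = 1.5219
  X=1: P(X=1) = 51/56, P(Y|X=1) = (2/51, 3/17, 20/51, 20/51) → H(Y|X=1) = 1.6841
H(Y|X) = (5/56)·1.5219 + (51/56)·1.6841 = 1.6696 bits

H(X,Y) = -Σ_{x,y} P(x,y) log₂ P(x,y). Per-cell terms -P(x,y)·log₂P(x,y):
  X=0: 0.0000, 0.1037, 0.1717, 0.1717
  X=1: 0.1717, 0.4239, 0.5305, 0.5305
  (cells with P = 0 contribute 0)
Sum of the 8 terms: H(X,Y) = 2.1037 bits

Chain rule check:
  H(X) + H(Y|X) = 0.4341 + 1.6696 = 2.1037 bits
  H(X,Y) = 2.1037 bits
✓ Chain rule verified.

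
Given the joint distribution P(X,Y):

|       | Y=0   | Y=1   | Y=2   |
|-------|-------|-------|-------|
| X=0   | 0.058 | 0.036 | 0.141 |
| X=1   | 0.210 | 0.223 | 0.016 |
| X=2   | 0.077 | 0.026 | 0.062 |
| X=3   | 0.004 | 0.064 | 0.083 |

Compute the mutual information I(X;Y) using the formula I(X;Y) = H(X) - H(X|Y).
0.3175 bits

I(X;Y) = H(X) - H(X|Y)

Marginal of X (row sums):
  P(X=0) = 0.058 + 0.036 + 0.141 = 0.235
  P(X=1) = 0.210 + 0.223 + 0.016 = 0.449
  P(X=2) = 0.077 + 0.026 + 0.062 = 0.165
  P(X=3) = 0.004 + 0.064 + 0.083 = 0.151
H(X) = -[0.235·log₂(0.235) + 0.449·log₂(0.449) + 0.165·log₂(0.165) + 0.151·log₂(0.151)]
  = 0.4910 + 0.5187 + 0.4289 + 0.4118 = 1.8504 bits

Marginal of Y (column sums):
  P(Y=0) = 0.058 + 0.210 + 0.077 + 0.004 = 0.349
  P(Y=1) = 0.036 + 0.223 + 0.026 + 0.064 = 0.349
  P(Y=2) = 0.141 + 0.016 + 0.062 + 0.083 = 0.302
H(X|Y) = Σ_y P(y)·H(X|Y=y):
  Y=0: P(Y=0) = 0.349, P(X|Y=0) = (58/349, 210/349, 77/349, 4/349) → H(X|Y=0) = 1.4262
  Y=1: P(Y=1) = 0.349, P(X|Y=1) = (36/349, 223/349, 26/349, 64/349) → H(X|Y=1) = 1.4788
  Y=2: P(Y=2) = 0.302, P(X|Y=2) = (141/302, 8/151, 31/151, 83/302) → H(X|Y=2) = 1.7187
H(X|Y) = 0.349·1.4262 + 0.349·1.4788 + 0.302·1.7187 = 1.5329 bits

I(X;Y) = H(X) - H(X|Y) = 1.8504 - 1.5329 = 0.3175 bits

Cross-check via I(X;Y) = H(X) + H(Y) - H(X,Y): computing H(Y) from the column sums and H(X,Y) from the 12 cells in the same way gives H(Y) = 1.5817 bits and H(X,Y) = 3.1146 bits, so
I(X;Y) = 1.8504 + 1.5817 - 3.1146 = 0.3175 bits ✓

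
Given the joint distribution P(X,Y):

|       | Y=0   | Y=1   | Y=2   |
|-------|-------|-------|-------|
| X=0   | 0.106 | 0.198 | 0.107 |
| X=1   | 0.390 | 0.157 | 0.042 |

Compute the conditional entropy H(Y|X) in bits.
1.3151 bits

H(Y|X) = H(X,Y) - H(X)

H(X,Y) = -Σ_{x,y} P(x,y) log₂ P(x,y). Per-cell terms -P(x,y)·log₂P(x,y):
  X=0: 0.3432, 0.4626, 0.3450
  X=1: 0.5298, 0.4194, 0.1921
Sum of the 6 terms: H(X,Y) = 2.2921 bits

Marginal of X (row sums):
  P(X=0) = 0.106 + 0.198 + 0.107 = 0.411
  P(X=1) = 0.390 + 0.157 + 0.042 = 0.589
H(X) = -[0.411·log₂(0.411) + 0.589·log₂(0.589)]
  = 0.5272 + 0.4498 = 0.9770 bits

H(Y|X) = H(X,Y) - H(X) = 2.2921 - 0.9770 = 1.3151 bits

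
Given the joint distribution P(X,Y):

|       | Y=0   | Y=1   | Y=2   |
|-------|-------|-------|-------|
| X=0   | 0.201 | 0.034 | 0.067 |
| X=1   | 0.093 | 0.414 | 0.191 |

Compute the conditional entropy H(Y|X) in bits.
1.3103 bits

H(Y|X) = H(X,Y) - H(X)

H(X,Y) = -Σ_{x,y} P(x,y) log₂ P(x,y). Per-cell terms -P(x,y)·log₂P(x,y):
  X=0: 0.46526, 0.16586, 0.26128
  X=1: 0.31868, 0.52673, 0.45618
Sum of the 6 terms: H(X,Y) = 2.1940 bits

Marginal of X (row sums):
  P(X=0) = 0.201 + 0.034 + 0.067 = 0.302
  P(X=1) = 0.093 + 0.414 + 0.191 = 0.698
H(X) = -[0.302·log₂(0.302) + 0.698·log₂(0.698)]
  = 0.52167 + 0.36205 = 0.8837 bits

H(Y|X) = H(X,Y) - H(X) = 2.1940 - 0.8837 = 1.3103 bits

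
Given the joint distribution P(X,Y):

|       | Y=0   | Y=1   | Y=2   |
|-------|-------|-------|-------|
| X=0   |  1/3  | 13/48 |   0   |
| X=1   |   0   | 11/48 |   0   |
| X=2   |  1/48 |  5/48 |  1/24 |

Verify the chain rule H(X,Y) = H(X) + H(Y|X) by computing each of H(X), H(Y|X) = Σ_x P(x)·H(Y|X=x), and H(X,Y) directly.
H(X) = 1.3571 bits, H(Y|X) = 0.8160 bits, H(X,Y) = 2.1731 bits

Marginal of X (row sums):
  P(X=0) = 1/3 + 13/48 + 0 = 29/48
  P(X=1) = 0 + 11/48 + 0 = 11/48
  P(X=2) = 1/48 + 5/48 + 1/24 = 1/6
H(X) = -[(29/48)·log₂(29/48) + (11/48)·log₂(11/48) + (1/6)·log₂(1/6)]
  = 0.4392 + 0.4871 + 0.4308 = 1.3571 bits

H(Y|X) = Σ_x P(x)·H(Y|X=x):
  X=0: P(X=0) = 29/48, P(Y|X=0) = (16/29, 13/29, 0) → H(Y|X=0) = 0.9923
  X=1: P(X=1) = 11/48, P(Y|X=1) = (0, 1, 0) → H(Y|X=1) = 0.0000
  X=2: P(X=2) = 1/6, P(Y|X=2) = (1/8, 5/8, 1/4) → H(Y|X=2) = 1.2988
H(Y|X) = (29/48)·0.9923 + (11/48)·0.0000 + (1/6)·1.2988 = 0.8160 bits

H(X,Y) = -Σ_{x,y} P(x,y) log₂ P(x,y). Per-cell terms -P(x,y)·log₂P(x,y):
  X=0: 0.5283, 0.5104, 0.0000
  X=1: 0.0000, 0.4871, 0.0000
  X=2: 0.1164, 0.3399, 0.1910
  (cells with P = 0 contribute 0)
Sum of the 9 terms: H(X,Y) = 2.1731 bits

Chain rule check:
  H(X) + H(Y|X) = 1.3571 + 0.8160 = 2.1731 bits
  H(X,Y) = 2.1731 bits
✓ Chain rule verified.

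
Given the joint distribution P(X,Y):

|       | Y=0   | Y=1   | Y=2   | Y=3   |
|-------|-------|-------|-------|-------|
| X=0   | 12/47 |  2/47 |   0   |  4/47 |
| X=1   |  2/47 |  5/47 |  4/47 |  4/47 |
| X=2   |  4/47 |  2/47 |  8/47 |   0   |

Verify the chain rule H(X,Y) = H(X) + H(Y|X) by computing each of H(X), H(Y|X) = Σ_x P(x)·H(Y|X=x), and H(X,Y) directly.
H(X) = 1.5766 bits, H(Y|X) = 1.4965 bits, H(X,Y) = 3.0731 bits

Marginal of X (row sums):
  P(X=0) = 12/47 + 2/47 + 0 + 4/47 = 18/47
  P(X=1) = 2/47 + 5/47 + 4/47 + 4/47 = 15/47
  P(X=2) = 4/47 + 2/47 + 8/47 + 0 = 14/47
H(X) = -[(18/47)·log₂(18/47) + (15/47)·log₂(15/47) + (14/47)·log₂(14/47)]
  = 0.53030 + 0.52586 + 0.52045 = 1.5766 bits

H(Y|X) = Σ_x P(x)·H(Y|X=x):
  X=0: P(X=0) = 18/47, P(Y|X=0) = (2/3, 1/9, 0, 2/9) → H(Y|X=0) = 1.22439
  X=1: P(X=1) = 15/47, P(Y|X=1) = (2/15, 1/3, 4/15, 4/15) → H(Y|X=1) = 1.93291
  X=2: P(X=2) = 14/47, P(Y|X=2) = (2/7, 1/7, 4/7, 0) → H(Y|X=2) = 1.37878
H(Y|X) = (18/47)·1.22439 + (15/47)·1.93291 + (14/47)·1.37878 = 1.4965 bits

H(X,Y) = -Σ_{x,y} P(x,y) log₂ P(x,y). Per-cell terms -P(x,y)·log₂P(x,y):
  X=0: 0.50288, 0.19381, 0.00000, 0.30252
  X=1: 0.19381, 0.34390, 0.30252, 0.30252
  X=2: 0.30252, 0.19381, 0.43482, 0.00000
  (cells with P = 0 contribute 0)
Sum of the 12 terms: H(X,Y) = 3.0731 bits

Chain rule check:
  H(X) + H(Y|X) = 1.5766 + 1.4965 = 3.0731 bits
  H(X,Y) = 3.0731 bits
✓ Chain rule verified.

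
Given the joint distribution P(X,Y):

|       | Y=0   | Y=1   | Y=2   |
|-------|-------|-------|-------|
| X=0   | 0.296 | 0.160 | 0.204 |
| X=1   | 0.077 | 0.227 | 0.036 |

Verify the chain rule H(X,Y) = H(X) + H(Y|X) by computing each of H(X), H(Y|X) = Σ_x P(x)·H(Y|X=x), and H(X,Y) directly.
H(X) = 0.9248 bits, H(Y|X) = 1.4290 bits, H(X,Y) = 2.3538 bits

Marginal of X (row sums):
  P(X=0) = 0.296 + 0.160 + 0.204 = 0.660
  P(X=1) = 0.077 + 0.227 + 0.036 = 0.340
H(X) = -[0.660·log₂(0.660) + 0.340·log₂(0.340)]
  = 0.3956 + 0.5292 = 0.9248 bits

H(Y|X) = Σ_x P(x)·H(Y|X=x):
  X=0: P(X=0) = 0.660, P(Y|X=0) = (74/165, 8/33, 17/55) → H(Y|X=0) = 1.5380
  X=1: P(X=1) = 0.340, P(Y|X=1) = (77/340, 227/340, 9/85) → H(Y|X=1) = 1.2174
H(Y|X) = 0.660·1.5380 + 0.340·1.2174 = 1.4290 bits

H(X,Y) = -Σ_{x,y} P(x,y) log₂ P(x,y). Per-cell terms -P(x,y)·log₂P(x,y):
  X=0: 0.5199, 0.4230, 0.4678
  X=1: 0.2848, 0.4856, 0.1727
Sum of the 6 terms: H(X,Y) = 2.3538 bits

Chain rule check:
  H(X) + H(Y|X) = 0.9248 + 1.4290 = 2.3538 bits
  H(X,Y) = 2.3538 bits
✓ Chain rule verified.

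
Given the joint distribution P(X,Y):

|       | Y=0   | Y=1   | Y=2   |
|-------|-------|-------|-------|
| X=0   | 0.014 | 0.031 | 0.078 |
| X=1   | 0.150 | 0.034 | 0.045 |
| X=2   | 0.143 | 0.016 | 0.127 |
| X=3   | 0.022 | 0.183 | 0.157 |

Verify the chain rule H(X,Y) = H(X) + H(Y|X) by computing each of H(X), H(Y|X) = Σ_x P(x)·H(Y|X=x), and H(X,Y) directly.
H(X) = 1.9060 bits, H(Y|X) = 1.2640 bits, H(X,Y) = 3.1700 bits

Marginal of X (row sums):
  P(X=0) = 0.014 + 0.031 + 0.078 = 0.123
  P(X=1) = 0.150 + 0.034 + 0.045 = 0.229
  P(X=2) = 0.143 + 0.016 + 0.127 = 0.286
  P(X=3) = 0.022 + 0.183 + 0.157 = 0.362
H(X) = -[0.123·log₂(0.123) + 0.229·log₂(0.229) + 0.286·log₂(0.286) + 0.362·log₂(0.362)]
  = 0.3718622 + 0.4869869 + 0.5164911 + 0.5306697 = 1.9060 bits

H(Y|X) = Σ_x P(x)·H(Y|X=x):
  X=0: P(X=0) = 0.123, P(Y|X=0) = (14/123, 31/123, 26/41) → H(Y|X=0) = 1.2746736
  X=1: P(X=1) = 0.229, P(Y|X=1) = (150/229, 34/229, 45/229) → H(Y|X=1) = 1.2696408
  X=2: P(X=2) = 0.286, P(Y|X=2) = (1/2, 8/143, 127/286) → H(Y|X=2) = 1.2527925
  X=3: P(X=3) = 0.362, P(Y|X=3) = (11/181, 183/362, 157/362) → H(Y|X=3) = 1.2657685
H(Y|X) = 0.123·1.2746736 + 0.229·1.2696408 + 0.286·1.2527925 + 0.362·1.2657685 = 1.2640 bits

H(X,Y) = -Σ_{x,y} P(x,y) log₂ P(x,y). Per-cell terms -P(x,y)·log₂P(x,y):
  X=0: 0.0862180, 0.1553592, 0.2870698
  X=1: 0.4105448, 0.1658629, 0.2013269
  X=2: 0.4012456, 0.0954525, 0.3780916
  X=3: 0.1211398, 0.4483655, 0.4193727
Sum of the 12 terms: H(X,Y) = 3.1700 bits

Chain rule check:
  H(X) + H(Y|X) = 1.9060 + 1.2640 = 3.1700 bits
  H(X,Y) = 3.1700 bits
✓ Chain rule verified.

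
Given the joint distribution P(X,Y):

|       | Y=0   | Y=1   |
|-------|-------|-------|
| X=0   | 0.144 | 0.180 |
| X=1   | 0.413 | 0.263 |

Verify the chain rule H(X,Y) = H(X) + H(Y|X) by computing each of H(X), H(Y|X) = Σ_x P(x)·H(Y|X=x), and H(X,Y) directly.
H(X) = 0.9087 bits, H(Y|X) = 0.9729 bits, H(X,Y) = 1.8816 bits

Marginal of X (row sums):
  P(X=0) = 0.144 + 0.180 = 0.324
  P(X=1) = 0.413 + 0.263 = 0.676
H(X) = -[0.324·log₂(0.324) + 0.676·log₂(0.676)]
  = 0.5268 + 0.3819 = 0.9087 bits

H(Y|X) = Σ_x P(x)·H(Y|X=x):
  X=0: P(X=0) = 0.324, P(Y|X=0) = (4/9, 5/9) → H(Y|X=0) = 0.9911
  X=1: P(X=1) = 0.676, P(Y|X=1) = (413/676, 263/676) → H(Y|X=1) = 0.9642
H(Y|X) = 0.324·0.9911 + 0.676·0.9642 = 0.9729 bits

H(X,Y) = -Σ_{x,y} P(x,y) log₂ P(x,y). Per-cell terms -P(x,y)·log₂P(x,y):
  X=0: 0.4026, 0.4453
  X=1: 0.5269, 0.5068
Sum of the 4 terms: H(X,Y) = 1.8816 bits

Chain rule check:
  H(X) + H(Y|X) = 0.9087 + 0.9729 = 1.8816 bits
  H(X,Y) = 1.8816 bits
✓ Chain rule verified.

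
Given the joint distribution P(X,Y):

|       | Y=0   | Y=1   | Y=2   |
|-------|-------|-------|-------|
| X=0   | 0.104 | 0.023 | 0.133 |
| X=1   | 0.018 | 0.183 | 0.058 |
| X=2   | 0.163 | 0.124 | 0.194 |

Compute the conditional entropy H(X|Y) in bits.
1.3277 bits

H(X|Y) = H(X,Y) - H(Y)

H(X,Y) = -Σ_{x,y} P(x,y) log₂ P(x,y). Per-cell terms -P(x,y)·log₂P(x,y):
  X=0: 0.33960, 0.12517, 0.38710
  X=1: 0.10433, 0.44837, 0.23825
  X=2: 0.42658, 0.37344, 0.45898
Sum of the 9 terms: H(X,Y) = 2.9018 bits

Marginal of Y (column sums):
  P(Y=0) = 0.104 + 0.018 + 0.163 = 0.285
  P(Y=1) = 0.023 + 0.183 + 0.124 = 0.330
  P(Y=2) = 0.133 + 0.058 + 0.194 = 0.385
H(Y) = -[0.285·log₂(0.285) + 0.330·log₂(0.330) + 0.385·log₂(0.385)]
  = 0.51613 + 0.52782 + 0.53017 = 1.5741 bits

H(X|Y) = H(X,Y) - H(Y) = 2.9018 - 1.5741 = 1.3277 bits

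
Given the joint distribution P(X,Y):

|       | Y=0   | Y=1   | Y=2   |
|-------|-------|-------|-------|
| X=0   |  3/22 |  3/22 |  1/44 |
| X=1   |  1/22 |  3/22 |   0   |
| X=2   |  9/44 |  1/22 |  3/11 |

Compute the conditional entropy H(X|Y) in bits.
1.1095 bits

H(X|Y) = H(X,Y) - H(Y)

H(X,Y) = -Σ_{x,y} P(x,y) log₂ P(x,y). Per-cell terms -P(x,y)·log₂P(x,y):
  X=0: 0.39197, 0.39197, 0.12408
  X=1: 0.20270, 0.39197, 0.00000
  X=2: 0.46831, 0.20270, 0.51122
  (cells with P = 0 contribute 0)
Sum of the 9 terms: H(X,Y) = 2.6849 bits

Marginal of Y (column sums):
  P(Y=0) = 3/22 + 1/22 + 9/44 = 17/44
  P(Y=1) = 3/22 + 3/22 + 1/22 = 7/22
  P(Y=2) = 1/44 + 0 + 3/11 = 13/44
H(Y) = -[(17/44)·log₂(17/44) + (7/22)·log₂(7/22) + (13/44)·log₂(13/44)]
  = 0.53008 + 0.52566 + 0.51970 = 1.5754 bits

H(X|Y) = H(X,Y) - H(Y) = 2.6849 - 1.5754 = 1.1095 bits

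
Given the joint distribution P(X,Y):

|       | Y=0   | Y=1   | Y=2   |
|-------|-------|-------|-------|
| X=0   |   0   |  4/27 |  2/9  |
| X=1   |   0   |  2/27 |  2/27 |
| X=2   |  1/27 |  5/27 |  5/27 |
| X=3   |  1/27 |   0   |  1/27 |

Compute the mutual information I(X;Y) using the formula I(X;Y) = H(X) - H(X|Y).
0.1660 bits

I(X;Y) = H(X) - H(X|Y)

Marginal of X (row sums):
  P(X=0) = 0 + 4/27 + 2/9 = 10/27
  P(X=1) = 0 + 2/27 + 2/27 = 4/27
  P(X=2) = 1/27 + 5/27 + 5/27 = 11/27
  P(X=3) = 1/27 + 0 + 1/27 = 2/27
H(X) = -[(10/27)·log₂(10/27) + (4/27)·log₂(4/27) + (11/27)·log₂(11/27) + (2/27)·log₂(2/27)]
  = 0.53073 + 0.40813 + 0.52778 + 0.27814 = 1.7448 bits

Marginal of Y (column sums):
  P(Y=0) = 0 + 0 + 1/27 + 1/27 = 2/27
  P(Y=1) = 4/27 + 2/27 + 5/27 + 0 = 11/27
  P(Y=2) = 2/9 + 2/27 + 5/27 + 1/27 = 14/27
H(X|Y) = Σ_y P(y)·H(X|Y=y):
  Y=0: P(Y=0) = 2/27, P(X|Y=0) = (0, 0, 1/2, 1/2) → H(X|Y=0) = 1.00000
  Y=1: P(Y=1) = 11/27, P(X|Y=1) = (4/11, 2/11, 5/11, 0) → H(X|Y=1) = 1.49492
  Y=2: P(Y=2) = 14/27, P(X|Y=2) = (3/7, 1/7, 5/14, 1/14) → H(X|Y=2) = 1.72740
H(X|Y) = (2/27)·1.00000 + (11/27)·1.49492 + (14/27)·1.72740 = 1.5788 bits

I(X;Y) = H(X) - H(X|Y) = 1.7448 - 1.5788 = 0.1660 bits

Cross-check via I(X;Y) = H(X) + H(Y) - H(X,Y): computing H(Y) from the column sums and H(X,Y) from the 12 cells in the same way gives H(Y) = 1.2972 bits and H(X,Y) = 2.8760 bits, so
I(X;Y) = 1.7448 + 1.2972 - 2.8760 = 0.1660 bits ✓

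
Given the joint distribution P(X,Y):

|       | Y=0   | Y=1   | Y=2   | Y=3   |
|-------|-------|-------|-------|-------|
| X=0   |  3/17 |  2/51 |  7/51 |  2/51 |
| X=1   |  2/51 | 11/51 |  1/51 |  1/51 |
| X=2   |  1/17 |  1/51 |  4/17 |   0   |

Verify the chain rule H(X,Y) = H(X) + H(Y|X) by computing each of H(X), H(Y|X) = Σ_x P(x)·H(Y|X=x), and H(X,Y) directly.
H(X) = 1.5736 bits, H(Y|X) = 1.3536 bits, H(X,Y) = 2.9272 bits

Marginal of X (row sums):
  P(X=0) = 3/17 + 2/51 + 7/51 + 2/51 = 20/51
  P(X=1) = 2/51 + 11/51 + 1/51 + 1/51 = 5/17
  P(X=2) = 1/17 + 1/51 + 4/17 + 0 = 16/51
H(X) = -[(20/51)·log₂(20/51) + (5/17)·log₂(5/17) + (16/51)·log₂(16/51)]
  = 0.5296068 + 0.5192749 + 0.5246825 = 1.5736 bits

H(Y|X) = Σ_x P(x)·H(Y|X=x):
  X=0: P(X=0) = 20/51, P(Y|X=0) = (9/20, 1/10, 7/20, 1/10) → H(Y|X=0) = 1.7128876
  X=1: P(X=1) = 5/17, P(Y|X=1) = (2/15, 11/15, 1/15, 1/15) → H(Y|X=1) = 1.2366407
  X=2: P(X=2) = 16/51, P(Y|X=2) = (3/16, 1/16, 3/4, 0) → H(Y|X=2) = 1.0140977
H(Y|X) = (20/51)·1.7128876 + (5/17)·1.2366407 + (16/51)·1.0140977 = 1.3536 bits

H(X,Y) = -Σ_{x,y} P(x,y) log₂ P(x,y). Per-cell terms -P(x,y)·log₂P(x,y):
  X=0: 0.4416177, 0.1832324, 0.3932450, 0.1832324
  X=1: 0.1832324, 0.4773124, 0.1112240, 0.1112240
  X=2: 0.2404390, 0.1112240, 0.4911677, 0.0000000
  (cells with P = 0 contribute 0)
Sum of the 12 terms: H(X,Y) = 2.9272 bits

Chain rule check:
  H(X) + H(Y|X) = 1.5736 + 1.3536 = 2.9272 bits
  H(X,Y) = 2.9272 bits
✓ Chain rule verified.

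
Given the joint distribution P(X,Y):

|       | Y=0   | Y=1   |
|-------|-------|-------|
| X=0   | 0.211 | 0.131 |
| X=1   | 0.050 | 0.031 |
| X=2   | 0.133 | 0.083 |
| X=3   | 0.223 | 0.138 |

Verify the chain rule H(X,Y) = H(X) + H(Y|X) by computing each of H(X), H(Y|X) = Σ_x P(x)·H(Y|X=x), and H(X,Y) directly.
H(X) = 1.8313 bits, H(Y|X) = 0.9601 bits, H(X,Y) = 2.7914 bits

Marginal of X (row sums):
  P(X=0) = 0.211 + 0.131 = 0.342
  P(X=1) = 0.050 + 0.031 = 0.081
  P(X=2) = 0.133 + 0.083 = 0.216
  P(X=3) = 0.223 + 0.138 = 0.361
H(X) = -[0.342·log₂(0.342) + 0.081·log₂(0.081) + 0.216·log₂(0.216) + 0.361·log₂(0.361)]
  = 0.5294 + 0.2937 + 0.4776 + 0.5306 = 1.8313 bits

H(Y|X) = Σ_x P(x)·H(Y|X=x):
  X=0: P(X=0) = 0.342, P(Y|X=0) = (211/342, 131/342) → H(Y|X=0) = 0.9602
  X=1: P(X=1) = 0.081, P(Y|X=1) = (50/81, 31/81) → H(Y|X=1) = 0.9599
  X=2: P(X=2) = 0.216, P(Y|X=2) = (133/216, 83/216) → H(Y|X=2) = 0.9610
  X=3: P(X=3) = 0.361, P(Y|X=3) = (223/361, 138/361) → H(Y|X=3) = 0.9596
H(Y|X) = 0.342·0.9602 + 0.081·0.9599 + 0.216·0.9610 + 0.361·0.9596 = 0.9601 bits

H(X,Y) = -Σ_{x,y} P(x,y) log₂ P(x,y). Per-cell terms -P(x,y)·log₂P(x,y):
  X=0: 0.4736, 0.3841
  X=1: 0.2161, 0.1554
  X=2: 0.3871, 0.2980
  X=3: 0.4828, 0.3943
Sum of the 8 terms: H(X,Y) = 2.7914 bits

Chain rule check:
  H(X) + H(Y|X) = 1.8313 + 0.9601 = 2.7914 bits
  H(X,Y) = 2.7914 bits
✓ Chain rule verified.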